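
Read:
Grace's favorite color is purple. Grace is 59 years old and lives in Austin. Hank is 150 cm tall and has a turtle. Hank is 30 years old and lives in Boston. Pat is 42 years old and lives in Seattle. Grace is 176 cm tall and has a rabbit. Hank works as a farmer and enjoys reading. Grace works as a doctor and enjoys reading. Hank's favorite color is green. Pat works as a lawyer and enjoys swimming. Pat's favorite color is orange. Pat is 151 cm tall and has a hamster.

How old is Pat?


Pat is 42 years old

42


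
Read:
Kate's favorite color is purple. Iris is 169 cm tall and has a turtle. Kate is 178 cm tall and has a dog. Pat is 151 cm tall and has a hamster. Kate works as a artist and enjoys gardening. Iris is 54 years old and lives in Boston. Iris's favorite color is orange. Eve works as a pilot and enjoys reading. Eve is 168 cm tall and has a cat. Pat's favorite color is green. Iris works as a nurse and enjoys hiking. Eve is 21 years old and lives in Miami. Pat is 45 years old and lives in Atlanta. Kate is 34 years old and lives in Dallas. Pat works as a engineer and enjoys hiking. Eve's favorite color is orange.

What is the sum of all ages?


54+45+34+21 = 154

154


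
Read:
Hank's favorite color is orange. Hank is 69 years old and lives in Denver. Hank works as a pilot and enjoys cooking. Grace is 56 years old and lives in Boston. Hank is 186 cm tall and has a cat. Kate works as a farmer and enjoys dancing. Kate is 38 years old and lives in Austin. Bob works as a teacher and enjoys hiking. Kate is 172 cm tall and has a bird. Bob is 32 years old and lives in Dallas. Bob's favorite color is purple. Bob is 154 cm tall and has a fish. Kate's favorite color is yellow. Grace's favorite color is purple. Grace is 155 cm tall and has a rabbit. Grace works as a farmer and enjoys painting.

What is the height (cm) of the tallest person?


Tallest: Hank at 186 cm

186


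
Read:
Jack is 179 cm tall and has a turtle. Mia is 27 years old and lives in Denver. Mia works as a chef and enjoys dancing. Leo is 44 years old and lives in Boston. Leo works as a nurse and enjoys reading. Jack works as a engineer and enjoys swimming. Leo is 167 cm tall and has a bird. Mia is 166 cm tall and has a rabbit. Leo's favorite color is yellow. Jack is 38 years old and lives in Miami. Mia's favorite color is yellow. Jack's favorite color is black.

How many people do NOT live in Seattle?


Not in Seattle: 3

3


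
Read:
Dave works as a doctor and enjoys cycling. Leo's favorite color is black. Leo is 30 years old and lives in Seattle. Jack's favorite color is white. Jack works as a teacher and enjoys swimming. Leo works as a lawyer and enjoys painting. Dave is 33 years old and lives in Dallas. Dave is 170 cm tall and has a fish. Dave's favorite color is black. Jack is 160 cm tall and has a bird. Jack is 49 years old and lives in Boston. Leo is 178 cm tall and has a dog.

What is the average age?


Sum=112, n=3, avg=37.33

37.33


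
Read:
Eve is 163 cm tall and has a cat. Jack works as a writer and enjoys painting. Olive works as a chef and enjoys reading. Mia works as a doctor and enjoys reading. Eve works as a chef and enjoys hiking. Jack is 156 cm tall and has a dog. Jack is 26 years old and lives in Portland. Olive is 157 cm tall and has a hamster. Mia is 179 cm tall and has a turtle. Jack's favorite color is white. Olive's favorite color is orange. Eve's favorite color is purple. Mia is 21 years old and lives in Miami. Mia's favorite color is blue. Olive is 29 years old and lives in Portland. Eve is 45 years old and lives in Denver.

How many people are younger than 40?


Filter: 3

3


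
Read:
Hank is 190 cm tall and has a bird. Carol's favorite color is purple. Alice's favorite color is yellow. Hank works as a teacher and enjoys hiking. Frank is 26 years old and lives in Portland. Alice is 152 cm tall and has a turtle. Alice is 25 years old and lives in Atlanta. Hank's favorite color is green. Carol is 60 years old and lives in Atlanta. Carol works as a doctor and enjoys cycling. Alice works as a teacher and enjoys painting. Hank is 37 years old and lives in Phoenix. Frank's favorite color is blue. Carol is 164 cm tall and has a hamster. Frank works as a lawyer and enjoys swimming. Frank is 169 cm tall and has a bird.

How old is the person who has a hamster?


Person with hamster is Carol, age 60

60


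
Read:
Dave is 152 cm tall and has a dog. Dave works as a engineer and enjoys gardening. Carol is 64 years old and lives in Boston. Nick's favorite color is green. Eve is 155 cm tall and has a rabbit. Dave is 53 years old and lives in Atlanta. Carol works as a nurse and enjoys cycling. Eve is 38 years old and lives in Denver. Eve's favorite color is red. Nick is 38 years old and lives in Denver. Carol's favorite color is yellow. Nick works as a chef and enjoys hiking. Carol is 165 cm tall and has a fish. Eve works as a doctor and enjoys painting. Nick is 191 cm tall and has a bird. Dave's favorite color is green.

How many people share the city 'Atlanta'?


Count: 1

1


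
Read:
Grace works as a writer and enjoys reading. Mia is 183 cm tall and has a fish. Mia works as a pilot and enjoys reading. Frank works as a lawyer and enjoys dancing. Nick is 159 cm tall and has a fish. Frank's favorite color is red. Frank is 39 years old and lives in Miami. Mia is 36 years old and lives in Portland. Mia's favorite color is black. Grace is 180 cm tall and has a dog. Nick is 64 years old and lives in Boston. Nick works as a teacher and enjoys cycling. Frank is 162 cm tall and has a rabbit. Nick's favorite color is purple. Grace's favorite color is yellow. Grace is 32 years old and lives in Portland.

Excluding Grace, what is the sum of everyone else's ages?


Sum (excluding Grace): 139

139


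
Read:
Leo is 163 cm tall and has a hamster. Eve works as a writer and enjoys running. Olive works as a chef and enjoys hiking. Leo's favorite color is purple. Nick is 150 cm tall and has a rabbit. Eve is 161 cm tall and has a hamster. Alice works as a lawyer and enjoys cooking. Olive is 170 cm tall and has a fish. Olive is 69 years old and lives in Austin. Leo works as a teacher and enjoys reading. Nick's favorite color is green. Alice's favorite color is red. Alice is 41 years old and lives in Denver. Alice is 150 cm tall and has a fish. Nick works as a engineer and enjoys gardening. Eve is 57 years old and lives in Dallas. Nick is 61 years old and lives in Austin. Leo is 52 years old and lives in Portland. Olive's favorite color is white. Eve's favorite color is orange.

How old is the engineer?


The engineer is Nick, age 61

61


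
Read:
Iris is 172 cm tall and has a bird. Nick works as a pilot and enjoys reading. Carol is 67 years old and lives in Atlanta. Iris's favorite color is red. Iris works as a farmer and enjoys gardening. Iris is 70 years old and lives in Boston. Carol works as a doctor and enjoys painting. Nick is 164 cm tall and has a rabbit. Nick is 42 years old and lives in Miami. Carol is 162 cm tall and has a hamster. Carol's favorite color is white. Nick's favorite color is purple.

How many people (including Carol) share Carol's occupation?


Carol is a doctor. Count = 1

1


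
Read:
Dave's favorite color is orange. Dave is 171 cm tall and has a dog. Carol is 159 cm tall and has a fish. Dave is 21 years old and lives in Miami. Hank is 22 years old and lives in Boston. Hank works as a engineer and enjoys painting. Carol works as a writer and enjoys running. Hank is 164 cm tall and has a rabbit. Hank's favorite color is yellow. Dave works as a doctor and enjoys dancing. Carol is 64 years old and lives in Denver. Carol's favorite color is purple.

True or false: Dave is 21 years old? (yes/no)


Dave is actually 21. yes

yes


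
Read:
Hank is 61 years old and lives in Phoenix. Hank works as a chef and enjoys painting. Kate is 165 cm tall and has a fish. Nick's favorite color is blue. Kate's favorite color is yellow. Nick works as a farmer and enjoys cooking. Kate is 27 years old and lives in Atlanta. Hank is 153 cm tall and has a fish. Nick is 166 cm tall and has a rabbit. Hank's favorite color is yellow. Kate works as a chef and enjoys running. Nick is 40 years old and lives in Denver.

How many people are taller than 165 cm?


Taller than 165: 1

1


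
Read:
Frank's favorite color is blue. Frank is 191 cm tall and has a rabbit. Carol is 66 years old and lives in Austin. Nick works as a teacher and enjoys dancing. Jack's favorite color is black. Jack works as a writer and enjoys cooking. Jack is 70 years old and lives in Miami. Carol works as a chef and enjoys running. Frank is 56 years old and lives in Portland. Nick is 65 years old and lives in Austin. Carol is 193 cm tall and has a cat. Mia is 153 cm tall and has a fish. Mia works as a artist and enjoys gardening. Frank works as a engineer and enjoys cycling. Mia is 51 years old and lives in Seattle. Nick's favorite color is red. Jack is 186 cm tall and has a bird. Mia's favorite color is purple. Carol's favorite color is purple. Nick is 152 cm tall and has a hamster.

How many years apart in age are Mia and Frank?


51 vs 56, diff = 5

5


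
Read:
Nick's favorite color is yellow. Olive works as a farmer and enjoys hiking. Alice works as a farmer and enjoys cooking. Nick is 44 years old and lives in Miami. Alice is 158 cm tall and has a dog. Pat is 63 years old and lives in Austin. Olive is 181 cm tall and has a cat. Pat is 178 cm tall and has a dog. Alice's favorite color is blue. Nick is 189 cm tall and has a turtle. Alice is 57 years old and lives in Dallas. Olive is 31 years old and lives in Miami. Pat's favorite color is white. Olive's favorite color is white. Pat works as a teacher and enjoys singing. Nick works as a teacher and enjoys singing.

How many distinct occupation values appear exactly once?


Unique occupation values: 0

0


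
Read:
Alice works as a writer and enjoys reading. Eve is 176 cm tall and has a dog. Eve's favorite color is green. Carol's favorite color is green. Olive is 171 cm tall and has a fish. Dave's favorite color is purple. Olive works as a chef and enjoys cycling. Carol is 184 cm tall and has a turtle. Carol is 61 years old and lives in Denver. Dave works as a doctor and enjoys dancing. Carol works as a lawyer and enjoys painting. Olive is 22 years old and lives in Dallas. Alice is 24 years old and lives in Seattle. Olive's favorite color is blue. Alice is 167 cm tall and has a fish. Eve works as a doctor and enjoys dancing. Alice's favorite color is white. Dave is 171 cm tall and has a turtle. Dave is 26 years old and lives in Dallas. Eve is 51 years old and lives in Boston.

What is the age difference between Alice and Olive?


|24 - 22| = 2

2


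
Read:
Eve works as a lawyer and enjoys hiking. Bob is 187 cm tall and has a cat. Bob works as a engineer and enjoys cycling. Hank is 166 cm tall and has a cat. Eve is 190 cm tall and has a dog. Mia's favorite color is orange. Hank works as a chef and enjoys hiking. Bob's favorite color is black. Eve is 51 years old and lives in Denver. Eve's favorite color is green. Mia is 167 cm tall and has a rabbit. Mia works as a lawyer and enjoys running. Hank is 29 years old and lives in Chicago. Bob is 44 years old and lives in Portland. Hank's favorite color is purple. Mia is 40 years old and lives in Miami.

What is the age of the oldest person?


Oldest: Eve at 51

51


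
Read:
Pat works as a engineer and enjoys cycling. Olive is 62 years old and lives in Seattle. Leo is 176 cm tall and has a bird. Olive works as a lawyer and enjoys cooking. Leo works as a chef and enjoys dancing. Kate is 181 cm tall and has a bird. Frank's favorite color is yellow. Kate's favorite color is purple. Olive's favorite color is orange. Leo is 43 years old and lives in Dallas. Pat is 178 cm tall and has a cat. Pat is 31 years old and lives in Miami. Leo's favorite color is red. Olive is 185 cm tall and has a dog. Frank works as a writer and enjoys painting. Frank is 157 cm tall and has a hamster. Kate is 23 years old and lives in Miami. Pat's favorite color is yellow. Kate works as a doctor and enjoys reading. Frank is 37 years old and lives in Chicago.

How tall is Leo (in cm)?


Leo is 176 cm tall

176


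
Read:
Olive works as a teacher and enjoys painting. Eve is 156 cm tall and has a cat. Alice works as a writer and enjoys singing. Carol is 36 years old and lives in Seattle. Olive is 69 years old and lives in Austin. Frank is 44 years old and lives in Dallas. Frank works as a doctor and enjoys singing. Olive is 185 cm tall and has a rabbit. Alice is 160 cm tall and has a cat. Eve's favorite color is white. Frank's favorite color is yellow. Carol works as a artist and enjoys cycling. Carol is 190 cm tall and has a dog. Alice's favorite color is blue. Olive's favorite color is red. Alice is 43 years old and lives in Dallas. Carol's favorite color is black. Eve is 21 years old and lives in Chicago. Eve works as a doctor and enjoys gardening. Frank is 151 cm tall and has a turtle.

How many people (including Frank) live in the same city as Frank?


Frank lives in Dallas. Count = 2

2


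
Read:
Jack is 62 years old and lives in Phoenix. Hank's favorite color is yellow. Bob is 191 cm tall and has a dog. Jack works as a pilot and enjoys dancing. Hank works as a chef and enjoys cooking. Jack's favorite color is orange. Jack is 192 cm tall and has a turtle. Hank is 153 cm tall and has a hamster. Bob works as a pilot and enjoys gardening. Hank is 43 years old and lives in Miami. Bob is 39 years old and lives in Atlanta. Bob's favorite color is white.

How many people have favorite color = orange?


Count: 1

1


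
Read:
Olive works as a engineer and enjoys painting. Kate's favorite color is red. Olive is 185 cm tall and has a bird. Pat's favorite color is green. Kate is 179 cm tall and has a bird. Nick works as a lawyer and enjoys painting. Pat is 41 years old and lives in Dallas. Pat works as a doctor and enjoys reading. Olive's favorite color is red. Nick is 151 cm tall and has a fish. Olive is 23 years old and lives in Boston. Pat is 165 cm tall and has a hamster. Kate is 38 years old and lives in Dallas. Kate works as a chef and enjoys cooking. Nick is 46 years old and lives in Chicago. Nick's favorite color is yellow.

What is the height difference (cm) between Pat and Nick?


|165 - 151| = 14

14


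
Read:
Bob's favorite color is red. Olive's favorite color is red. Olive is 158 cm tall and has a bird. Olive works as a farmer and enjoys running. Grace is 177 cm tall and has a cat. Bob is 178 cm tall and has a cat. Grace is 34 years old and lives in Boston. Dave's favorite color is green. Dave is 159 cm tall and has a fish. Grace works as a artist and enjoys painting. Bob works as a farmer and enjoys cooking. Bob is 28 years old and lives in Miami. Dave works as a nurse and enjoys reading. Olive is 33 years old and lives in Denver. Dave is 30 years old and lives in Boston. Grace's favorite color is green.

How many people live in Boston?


Count in Boston: 2

2


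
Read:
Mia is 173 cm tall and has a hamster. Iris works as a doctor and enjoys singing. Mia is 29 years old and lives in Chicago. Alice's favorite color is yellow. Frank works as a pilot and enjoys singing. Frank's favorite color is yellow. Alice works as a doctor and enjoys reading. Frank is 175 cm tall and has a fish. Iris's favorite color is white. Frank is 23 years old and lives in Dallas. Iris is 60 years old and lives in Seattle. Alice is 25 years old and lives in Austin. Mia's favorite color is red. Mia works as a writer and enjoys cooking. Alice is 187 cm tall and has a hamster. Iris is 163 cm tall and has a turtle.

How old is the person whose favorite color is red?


Person with favorite color=red is Mia, age 29

29


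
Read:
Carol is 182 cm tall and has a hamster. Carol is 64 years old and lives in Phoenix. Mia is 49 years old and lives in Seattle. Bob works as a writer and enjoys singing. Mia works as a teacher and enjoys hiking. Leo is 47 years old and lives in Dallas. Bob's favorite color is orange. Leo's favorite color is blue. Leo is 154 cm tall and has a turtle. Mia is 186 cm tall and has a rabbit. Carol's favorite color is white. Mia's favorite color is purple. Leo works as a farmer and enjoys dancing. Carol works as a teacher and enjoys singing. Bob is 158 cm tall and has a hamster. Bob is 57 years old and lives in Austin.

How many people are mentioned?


People: Bob, Mia, Leo, Carol. Count = 4

4


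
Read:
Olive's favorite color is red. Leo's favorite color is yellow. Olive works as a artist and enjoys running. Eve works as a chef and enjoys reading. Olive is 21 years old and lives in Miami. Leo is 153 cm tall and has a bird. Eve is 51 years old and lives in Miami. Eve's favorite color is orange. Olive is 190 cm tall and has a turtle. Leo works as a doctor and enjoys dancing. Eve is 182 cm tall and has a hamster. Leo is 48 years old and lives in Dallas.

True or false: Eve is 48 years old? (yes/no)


Eve is actually 51. no

no


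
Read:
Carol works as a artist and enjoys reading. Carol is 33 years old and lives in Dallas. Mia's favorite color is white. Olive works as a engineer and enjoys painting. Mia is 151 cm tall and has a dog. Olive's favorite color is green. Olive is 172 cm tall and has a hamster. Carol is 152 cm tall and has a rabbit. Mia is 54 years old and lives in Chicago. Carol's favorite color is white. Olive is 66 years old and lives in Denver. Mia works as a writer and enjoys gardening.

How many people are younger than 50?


Filter: 1

1


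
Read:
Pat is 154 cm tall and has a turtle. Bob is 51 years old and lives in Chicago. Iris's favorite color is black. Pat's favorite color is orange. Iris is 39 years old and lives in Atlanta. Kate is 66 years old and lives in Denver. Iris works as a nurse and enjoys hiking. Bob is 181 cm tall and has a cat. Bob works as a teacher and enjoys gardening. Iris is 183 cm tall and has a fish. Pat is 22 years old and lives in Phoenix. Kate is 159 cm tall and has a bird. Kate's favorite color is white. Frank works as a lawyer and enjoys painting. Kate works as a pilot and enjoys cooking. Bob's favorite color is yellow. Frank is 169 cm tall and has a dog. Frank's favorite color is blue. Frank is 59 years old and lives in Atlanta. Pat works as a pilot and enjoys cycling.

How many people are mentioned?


People: Bob, Frank, Pat, Kate, Iris. Count = 5

5


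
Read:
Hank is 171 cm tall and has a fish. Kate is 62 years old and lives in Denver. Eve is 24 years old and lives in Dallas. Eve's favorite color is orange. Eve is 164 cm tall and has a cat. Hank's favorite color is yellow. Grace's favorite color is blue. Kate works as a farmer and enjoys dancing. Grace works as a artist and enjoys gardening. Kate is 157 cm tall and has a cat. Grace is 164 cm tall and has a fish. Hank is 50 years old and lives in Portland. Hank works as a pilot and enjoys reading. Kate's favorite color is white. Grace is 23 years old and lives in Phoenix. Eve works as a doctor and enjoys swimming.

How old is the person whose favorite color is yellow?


Person with favorite color=yellow is Hank, age 50

50


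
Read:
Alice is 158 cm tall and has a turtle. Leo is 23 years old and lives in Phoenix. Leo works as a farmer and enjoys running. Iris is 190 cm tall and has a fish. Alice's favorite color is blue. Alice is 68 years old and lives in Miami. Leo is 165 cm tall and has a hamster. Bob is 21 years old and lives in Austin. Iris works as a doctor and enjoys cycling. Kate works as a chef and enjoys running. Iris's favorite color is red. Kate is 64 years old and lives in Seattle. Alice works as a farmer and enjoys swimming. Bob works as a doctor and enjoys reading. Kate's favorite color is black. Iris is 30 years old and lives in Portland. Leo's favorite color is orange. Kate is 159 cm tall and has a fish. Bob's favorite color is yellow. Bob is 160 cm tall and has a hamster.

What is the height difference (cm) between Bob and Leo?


|160 - 165| = 5

5


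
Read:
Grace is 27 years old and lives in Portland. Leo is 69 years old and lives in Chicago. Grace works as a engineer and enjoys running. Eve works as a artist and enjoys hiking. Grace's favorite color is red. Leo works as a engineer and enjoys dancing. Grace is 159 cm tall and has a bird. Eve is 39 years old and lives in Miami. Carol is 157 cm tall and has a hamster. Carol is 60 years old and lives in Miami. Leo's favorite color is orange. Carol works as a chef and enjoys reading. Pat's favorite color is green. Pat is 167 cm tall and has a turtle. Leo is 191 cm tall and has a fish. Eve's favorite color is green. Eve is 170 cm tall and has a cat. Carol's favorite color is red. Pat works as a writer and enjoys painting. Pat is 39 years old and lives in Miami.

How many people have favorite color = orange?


Count: 1

1


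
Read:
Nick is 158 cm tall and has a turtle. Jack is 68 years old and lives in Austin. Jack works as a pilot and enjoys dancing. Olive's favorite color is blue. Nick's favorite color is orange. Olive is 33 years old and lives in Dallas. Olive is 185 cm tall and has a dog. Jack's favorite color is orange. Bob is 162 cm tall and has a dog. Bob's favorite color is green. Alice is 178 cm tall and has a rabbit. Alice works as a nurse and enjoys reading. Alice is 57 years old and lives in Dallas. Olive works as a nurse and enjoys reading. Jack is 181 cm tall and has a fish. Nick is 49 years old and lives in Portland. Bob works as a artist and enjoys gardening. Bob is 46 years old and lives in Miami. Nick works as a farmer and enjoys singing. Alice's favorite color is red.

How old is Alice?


Alice is 57 years old

57


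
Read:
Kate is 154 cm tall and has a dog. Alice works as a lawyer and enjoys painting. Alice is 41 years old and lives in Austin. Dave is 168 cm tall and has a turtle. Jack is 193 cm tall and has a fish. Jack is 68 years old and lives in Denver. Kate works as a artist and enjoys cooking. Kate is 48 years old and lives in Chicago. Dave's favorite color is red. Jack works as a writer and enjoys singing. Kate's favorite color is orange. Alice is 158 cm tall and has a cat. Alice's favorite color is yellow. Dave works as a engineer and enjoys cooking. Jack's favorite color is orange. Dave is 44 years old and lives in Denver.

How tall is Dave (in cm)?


Dave is 168 cm tall

168


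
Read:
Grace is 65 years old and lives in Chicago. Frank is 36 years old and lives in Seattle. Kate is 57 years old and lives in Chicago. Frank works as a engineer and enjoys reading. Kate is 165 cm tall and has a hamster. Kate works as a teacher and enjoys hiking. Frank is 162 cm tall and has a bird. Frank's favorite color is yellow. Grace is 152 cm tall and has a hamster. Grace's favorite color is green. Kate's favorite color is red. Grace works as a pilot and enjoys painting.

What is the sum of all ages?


57+65+36 = 158

158


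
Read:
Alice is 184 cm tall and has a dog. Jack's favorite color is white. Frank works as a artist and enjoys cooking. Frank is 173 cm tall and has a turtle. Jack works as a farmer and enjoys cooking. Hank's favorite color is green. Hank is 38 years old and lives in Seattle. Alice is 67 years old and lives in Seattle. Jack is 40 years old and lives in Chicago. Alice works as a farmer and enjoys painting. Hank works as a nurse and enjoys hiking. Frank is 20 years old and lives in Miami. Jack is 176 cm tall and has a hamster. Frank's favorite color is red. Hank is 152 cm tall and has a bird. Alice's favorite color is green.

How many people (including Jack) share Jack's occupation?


Jack is a farmer. Count = 2

2


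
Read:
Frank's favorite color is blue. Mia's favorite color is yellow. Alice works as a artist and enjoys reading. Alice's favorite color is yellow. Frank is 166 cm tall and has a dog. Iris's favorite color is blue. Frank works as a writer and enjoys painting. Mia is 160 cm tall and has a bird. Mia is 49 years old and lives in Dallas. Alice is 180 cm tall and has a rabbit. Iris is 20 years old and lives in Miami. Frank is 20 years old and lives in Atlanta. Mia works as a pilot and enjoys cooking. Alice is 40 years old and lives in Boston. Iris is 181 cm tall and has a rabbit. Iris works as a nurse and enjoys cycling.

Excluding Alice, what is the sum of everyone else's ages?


Sum (excluding Alice): 89

89


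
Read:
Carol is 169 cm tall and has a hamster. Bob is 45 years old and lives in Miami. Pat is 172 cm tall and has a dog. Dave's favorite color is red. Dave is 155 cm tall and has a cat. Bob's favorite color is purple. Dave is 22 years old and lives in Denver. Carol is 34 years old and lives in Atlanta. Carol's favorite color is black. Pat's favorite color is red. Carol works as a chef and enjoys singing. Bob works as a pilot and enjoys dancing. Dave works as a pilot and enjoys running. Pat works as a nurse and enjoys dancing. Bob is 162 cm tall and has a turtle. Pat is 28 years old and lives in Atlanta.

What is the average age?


Sum=129, n=4, avg=32.25

32.25


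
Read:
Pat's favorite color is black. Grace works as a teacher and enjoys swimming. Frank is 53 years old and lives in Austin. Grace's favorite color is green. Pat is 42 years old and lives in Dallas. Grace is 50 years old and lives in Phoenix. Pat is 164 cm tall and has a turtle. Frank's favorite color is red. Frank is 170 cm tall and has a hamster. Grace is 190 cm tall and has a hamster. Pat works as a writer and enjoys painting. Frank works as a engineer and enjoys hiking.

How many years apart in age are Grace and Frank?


50 vs 53, diff = 3

3


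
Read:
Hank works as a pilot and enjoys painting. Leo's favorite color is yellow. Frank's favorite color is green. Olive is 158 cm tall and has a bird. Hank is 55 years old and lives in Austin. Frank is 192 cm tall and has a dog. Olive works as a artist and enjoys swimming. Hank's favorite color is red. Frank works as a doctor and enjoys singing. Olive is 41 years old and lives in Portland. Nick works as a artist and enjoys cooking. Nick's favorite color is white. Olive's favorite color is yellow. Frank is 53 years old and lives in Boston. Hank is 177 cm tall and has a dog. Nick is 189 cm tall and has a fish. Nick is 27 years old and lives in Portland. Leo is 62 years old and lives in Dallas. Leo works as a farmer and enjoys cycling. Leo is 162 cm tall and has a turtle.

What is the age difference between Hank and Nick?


|55 - 27| = 28

28


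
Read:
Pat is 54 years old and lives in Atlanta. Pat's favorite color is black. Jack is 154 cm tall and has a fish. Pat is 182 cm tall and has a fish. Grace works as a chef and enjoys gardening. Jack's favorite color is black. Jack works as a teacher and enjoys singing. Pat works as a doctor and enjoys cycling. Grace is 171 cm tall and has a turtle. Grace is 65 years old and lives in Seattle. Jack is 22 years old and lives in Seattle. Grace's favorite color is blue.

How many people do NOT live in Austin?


Not in Austin: 3

3


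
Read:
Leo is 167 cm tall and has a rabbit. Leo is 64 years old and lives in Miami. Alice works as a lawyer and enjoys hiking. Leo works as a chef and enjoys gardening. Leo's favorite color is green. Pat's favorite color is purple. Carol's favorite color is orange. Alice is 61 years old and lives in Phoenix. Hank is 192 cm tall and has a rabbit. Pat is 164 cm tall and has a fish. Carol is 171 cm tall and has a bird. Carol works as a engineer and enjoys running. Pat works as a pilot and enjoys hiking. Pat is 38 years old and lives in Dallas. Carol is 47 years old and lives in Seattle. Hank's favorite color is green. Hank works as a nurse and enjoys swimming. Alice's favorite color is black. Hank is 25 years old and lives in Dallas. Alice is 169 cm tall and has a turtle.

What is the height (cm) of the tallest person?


Tallest: Hank at 192 cm

192


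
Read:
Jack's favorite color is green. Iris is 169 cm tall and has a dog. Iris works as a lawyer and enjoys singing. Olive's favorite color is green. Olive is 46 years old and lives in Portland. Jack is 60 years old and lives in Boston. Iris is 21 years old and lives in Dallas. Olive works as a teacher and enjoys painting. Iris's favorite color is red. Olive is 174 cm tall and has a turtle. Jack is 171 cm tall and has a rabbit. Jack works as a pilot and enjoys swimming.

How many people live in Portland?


Count in Portland: 1

1


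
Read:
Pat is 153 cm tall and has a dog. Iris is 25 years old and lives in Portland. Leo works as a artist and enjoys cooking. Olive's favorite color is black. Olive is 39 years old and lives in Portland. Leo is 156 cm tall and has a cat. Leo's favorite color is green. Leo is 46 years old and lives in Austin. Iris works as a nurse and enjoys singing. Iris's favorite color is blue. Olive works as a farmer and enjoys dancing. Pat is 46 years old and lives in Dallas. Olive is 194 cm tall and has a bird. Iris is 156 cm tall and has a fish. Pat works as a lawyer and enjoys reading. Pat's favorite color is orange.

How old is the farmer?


The farmer is Olive, age 39

39


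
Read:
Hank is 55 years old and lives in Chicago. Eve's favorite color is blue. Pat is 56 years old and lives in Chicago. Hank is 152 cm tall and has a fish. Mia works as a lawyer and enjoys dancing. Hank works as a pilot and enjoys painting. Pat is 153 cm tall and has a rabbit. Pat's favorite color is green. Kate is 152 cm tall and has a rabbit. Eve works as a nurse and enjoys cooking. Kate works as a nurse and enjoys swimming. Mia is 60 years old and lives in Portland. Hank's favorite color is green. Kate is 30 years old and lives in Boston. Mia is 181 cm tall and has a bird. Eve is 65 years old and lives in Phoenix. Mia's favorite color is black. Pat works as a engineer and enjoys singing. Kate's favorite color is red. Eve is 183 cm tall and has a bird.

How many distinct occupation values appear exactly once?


Unique occupation values: 3

3


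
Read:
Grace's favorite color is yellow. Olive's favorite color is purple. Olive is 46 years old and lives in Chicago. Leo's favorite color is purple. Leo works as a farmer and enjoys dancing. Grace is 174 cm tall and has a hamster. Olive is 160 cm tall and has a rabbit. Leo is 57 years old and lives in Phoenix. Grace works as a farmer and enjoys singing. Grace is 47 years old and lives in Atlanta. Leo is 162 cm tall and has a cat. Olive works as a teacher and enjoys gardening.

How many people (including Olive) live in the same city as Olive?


Olive lives in Chicago. Count = 1

1


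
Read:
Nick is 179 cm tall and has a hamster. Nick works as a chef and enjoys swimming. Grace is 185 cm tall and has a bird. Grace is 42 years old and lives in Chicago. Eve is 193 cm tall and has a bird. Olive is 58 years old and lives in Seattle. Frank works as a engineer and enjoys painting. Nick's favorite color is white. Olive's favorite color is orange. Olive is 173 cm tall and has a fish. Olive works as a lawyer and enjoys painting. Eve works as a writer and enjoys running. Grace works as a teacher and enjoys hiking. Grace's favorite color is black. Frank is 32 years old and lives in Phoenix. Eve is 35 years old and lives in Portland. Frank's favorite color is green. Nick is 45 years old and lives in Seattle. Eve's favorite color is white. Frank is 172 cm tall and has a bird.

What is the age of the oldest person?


Oldest: Olive at 58

58


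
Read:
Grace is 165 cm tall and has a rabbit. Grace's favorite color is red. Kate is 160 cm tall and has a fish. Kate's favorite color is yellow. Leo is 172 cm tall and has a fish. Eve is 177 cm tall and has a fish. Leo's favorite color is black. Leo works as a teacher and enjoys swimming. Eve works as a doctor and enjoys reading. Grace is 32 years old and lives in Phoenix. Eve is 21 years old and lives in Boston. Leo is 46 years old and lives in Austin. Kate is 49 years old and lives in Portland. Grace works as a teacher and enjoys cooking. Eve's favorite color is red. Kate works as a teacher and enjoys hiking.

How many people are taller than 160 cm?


Taller than 160: 3

3


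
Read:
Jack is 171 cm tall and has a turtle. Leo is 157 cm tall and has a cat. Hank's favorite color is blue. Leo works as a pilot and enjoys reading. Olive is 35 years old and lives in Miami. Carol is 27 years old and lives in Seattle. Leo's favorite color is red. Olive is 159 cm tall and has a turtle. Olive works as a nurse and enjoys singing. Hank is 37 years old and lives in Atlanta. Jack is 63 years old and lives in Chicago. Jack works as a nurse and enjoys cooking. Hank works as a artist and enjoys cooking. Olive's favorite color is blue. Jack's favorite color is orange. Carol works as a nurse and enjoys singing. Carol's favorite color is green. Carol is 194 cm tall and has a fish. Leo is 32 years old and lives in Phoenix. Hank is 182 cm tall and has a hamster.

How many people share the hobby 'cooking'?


Count: 2

2


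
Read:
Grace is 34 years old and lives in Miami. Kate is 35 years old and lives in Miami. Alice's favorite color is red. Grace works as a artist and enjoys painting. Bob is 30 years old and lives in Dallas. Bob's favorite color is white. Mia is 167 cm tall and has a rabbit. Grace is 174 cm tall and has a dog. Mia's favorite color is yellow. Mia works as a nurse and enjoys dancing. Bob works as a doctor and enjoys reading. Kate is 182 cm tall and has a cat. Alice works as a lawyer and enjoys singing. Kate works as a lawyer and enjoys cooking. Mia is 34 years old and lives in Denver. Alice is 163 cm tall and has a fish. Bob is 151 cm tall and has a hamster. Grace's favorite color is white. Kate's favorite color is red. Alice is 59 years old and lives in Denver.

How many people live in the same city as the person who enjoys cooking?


Person with hobby cooking is Kate, city Miami. Count = 2

2


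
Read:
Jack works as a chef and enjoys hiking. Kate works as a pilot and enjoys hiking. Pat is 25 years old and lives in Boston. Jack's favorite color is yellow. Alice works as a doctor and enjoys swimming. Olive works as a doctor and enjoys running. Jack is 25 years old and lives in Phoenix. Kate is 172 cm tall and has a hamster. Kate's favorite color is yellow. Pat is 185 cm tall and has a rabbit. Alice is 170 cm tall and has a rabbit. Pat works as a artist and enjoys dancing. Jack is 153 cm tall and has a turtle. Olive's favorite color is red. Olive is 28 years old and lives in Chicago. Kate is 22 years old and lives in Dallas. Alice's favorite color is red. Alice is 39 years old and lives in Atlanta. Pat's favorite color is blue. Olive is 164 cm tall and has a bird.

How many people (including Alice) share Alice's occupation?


Alice is a doctor. Count = 2

2


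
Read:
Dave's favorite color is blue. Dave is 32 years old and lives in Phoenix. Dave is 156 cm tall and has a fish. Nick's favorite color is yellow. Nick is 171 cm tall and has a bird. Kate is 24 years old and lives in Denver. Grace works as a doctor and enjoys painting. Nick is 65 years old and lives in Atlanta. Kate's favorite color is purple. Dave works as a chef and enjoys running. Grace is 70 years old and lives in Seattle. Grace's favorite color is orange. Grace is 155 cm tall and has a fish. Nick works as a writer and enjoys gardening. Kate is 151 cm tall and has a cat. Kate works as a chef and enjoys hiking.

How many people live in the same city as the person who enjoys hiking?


Person with hobby hiking is Kate, city Denver. Count = 1

1


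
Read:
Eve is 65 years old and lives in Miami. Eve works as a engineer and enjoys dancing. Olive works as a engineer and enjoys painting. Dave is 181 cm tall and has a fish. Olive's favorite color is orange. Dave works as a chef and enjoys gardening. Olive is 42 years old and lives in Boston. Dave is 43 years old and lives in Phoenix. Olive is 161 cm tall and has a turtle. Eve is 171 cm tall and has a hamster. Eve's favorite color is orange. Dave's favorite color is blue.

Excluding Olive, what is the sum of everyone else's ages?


Sum (excluding Olive): 108

108


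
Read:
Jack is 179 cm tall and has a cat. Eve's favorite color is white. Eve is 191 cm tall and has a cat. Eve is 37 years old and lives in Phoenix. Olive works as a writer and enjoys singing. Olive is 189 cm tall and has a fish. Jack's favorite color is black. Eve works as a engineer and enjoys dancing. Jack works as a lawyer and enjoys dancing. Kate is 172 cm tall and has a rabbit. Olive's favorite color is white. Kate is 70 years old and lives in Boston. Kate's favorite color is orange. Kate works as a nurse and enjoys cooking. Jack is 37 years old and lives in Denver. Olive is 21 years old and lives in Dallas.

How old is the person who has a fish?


Person with fish is Olive, age 21

21


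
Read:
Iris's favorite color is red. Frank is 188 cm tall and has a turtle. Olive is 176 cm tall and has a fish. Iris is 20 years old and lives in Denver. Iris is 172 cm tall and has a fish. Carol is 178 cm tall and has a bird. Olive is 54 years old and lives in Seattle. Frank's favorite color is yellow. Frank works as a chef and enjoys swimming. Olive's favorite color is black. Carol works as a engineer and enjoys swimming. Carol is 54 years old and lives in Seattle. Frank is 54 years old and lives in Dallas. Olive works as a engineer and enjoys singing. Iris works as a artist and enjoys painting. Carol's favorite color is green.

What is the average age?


Sum=182, n=4, avg=45.5

45.5


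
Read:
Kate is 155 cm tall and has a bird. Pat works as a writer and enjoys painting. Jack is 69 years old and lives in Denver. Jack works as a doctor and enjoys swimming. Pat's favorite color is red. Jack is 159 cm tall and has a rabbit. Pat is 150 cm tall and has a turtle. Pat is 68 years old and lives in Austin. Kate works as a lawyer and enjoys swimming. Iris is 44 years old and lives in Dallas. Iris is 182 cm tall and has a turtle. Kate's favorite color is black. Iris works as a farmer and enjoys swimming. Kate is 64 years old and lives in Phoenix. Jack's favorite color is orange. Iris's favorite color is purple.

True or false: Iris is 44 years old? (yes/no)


Iris is actually 44. yes

yes


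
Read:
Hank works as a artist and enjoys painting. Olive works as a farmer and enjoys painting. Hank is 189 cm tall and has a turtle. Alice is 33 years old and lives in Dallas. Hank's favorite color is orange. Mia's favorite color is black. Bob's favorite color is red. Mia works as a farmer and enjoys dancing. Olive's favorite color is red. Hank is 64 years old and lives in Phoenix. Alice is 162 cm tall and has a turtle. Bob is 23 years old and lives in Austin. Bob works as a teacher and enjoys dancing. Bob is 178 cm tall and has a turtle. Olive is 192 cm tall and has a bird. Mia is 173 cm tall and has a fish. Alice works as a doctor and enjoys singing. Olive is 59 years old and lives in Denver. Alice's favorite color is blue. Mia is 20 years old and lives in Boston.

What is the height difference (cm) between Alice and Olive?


|162 - 192| = 30

30


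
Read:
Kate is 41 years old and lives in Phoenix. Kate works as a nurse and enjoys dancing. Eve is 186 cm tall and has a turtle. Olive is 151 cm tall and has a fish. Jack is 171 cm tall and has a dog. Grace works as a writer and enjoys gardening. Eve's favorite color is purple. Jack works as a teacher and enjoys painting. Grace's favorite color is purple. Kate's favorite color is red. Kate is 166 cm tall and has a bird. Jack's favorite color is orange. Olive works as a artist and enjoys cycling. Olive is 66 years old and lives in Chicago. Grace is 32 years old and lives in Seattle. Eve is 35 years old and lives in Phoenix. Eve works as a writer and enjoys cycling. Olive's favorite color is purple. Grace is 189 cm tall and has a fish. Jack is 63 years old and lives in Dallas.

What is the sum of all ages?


32+35+41+63+66 = 237

237


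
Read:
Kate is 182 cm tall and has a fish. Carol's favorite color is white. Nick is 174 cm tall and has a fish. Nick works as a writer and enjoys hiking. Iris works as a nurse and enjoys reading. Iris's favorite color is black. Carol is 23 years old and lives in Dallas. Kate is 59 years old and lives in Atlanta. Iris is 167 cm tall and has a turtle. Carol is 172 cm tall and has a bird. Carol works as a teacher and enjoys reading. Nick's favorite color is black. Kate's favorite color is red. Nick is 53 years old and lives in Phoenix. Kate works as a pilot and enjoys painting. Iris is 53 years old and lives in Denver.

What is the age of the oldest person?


Oldest: Kate at 59

59
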